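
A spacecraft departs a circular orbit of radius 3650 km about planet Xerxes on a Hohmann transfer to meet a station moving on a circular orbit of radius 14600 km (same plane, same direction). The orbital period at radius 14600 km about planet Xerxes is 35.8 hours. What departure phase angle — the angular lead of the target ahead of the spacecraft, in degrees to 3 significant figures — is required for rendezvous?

φ = 91.1°

From Kepler's third law T² = 4π²r³/μ at r = 14600 km, T = 35.8 hours = 35.8 × 3600 s = 1.2888×10^5 s: μ = 4π²r³/T² = 7396.86 km³/s².
Semi-major axis of the transfer orbit: a_t = (3650 + 14600)/2 = 9125 km.
The half-period of the transfer ellipse is t = π√(a_t³/μ) = 31840 s.
Target angular speed ω₂ = √(μ/r₂³) = 4.8752×10^-5 rad/s.
Angle swept by the target during transfer: ω₂·t = 1.5523 rad = 88.94°.
The spacecraft traverses 180° on the transfer ellipse, so the target must lead by 180° − 88.94° = 91.1°.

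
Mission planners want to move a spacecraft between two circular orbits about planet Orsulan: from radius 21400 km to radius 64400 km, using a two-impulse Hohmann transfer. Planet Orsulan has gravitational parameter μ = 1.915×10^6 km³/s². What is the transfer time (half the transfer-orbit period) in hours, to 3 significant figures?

t = 5.60 hours

The Hohmann ellipse has a_t = (r₁ + r₂)/2 = 42900 km.
Transfer time t = π√(a_t³/μ) = π√((42900)³ / 1.915×10^6) = 20170 s.
Converting: 20170 s ÷ 3600 s/hour = 5.60 hours.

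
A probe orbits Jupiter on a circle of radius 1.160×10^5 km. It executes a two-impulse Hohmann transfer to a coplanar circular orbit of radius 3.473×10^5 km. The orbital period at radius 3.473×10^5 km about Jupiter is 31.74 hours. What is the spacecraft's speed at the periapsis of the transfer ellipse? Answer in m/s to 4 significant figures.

v = 40460 m/s

From Kepler's third law T² = 4π²r³/μ at r = 3.473×10^5 km, T = 31.74 hours = 31.74 × 3600 s = 1.14264×10^5 s: μ = 4π²r³/T² = 1.26665×10^8 km³/s².
The Hohmann ellipse has a_t = (r₁ + r₂)/2 = 2.3165×10^5 km.
At periapsis, r = 1.160×10^5 km.
From the vis-viva equation, v = √[μ(2/r − 1/a_t)] = 40.46 km/s.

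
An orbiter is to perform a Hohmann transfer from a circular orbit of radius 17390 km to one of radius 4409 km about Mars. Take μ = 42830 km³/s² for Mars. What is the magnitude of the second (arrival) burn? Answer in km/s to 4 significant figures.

Δv₂ = 0.8201 km/s

Semi-major axis of the transfer orbit: a_t = (17390 + 4409)/2 = 10899.5 km.
Circular speed at r = 4409 km: v_c = √(μ/r) = 3.1168 km/s.
Vis-viva on the transfer ellipse at r = 4409 km gives v_t = √[μ(2/r − 1/a_t)] = 3.9369 km/s.
Δv₂ = |v_t − v_c| = |3.9369 − 3.1168| = 0.8201 km/s.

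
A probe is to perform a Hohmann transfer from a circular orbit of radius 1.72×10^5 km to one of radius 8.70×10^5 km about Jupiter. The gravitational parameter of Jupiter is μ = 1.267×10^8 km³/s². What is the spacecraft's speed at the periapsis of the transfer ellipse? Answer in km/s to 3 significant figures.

v = 35.1 km/s

Semi-major axis of the transfer orbit: a_t = (1.720×10^5 + 8.700×10^5)/2 = 5.210×10^5 km.
The periapsis of the transfer ellipse is at r = 1.720×10^5 km.
From the vis-viva equation, v = √[μ(2/r − 1/a_t)] = 35.07 km/s.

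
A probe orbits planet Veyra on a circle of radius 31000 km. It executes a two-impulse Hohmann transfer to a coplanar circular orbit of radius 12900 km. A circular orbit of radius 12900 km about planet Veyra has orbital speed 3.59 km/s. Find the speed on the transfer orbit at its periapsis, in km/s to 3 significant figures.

From the circular-orbit relation v² = μ/r at r = 12900 km: μ = v²r = (3.59)² × 12900 = 1.66256×10^5 km³/s².
The Hohmann ellipse has a_t = (r₁ + r₂)/2 = 21950 km.
At periapsis, r = 12900 km.
From the vis-viva equation, v = √[μ(2/r − 1/a_t)] = 4.266 km/s.

v = 4.27 km/s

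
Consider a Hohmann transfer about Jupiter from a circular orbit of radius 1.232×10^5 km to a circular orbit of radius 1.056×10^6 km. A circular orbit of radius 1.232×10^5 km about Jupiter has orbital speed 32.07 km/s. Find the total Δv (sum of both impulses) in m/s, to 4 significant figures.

From the circular-orbit relation v² = μ/r at r = 1.232×10^5 km: μ = v²r = (32.07)² × 1.232×10^5 = 1.26709×10^8 km³/s².
Semi-major axis of the transfer orbit: a_t = (1.232×10^5 + 1.056×10^6)/2 = 5.896×10^5 km.
At r₁ the circular-orbit speed is v₁ = √(μ/r₁) = 32.07 km/s.
Transfer-orbit speed at r₁ (vis-viva equation): v_p = √[μ(2/r₁ − 1/a_t)] = 42.92 km/s.
First burn Δv₁ = |v_p − v₁| = 10.85 km/s.
At r₂, v₂ = √(μ/r₂) = 10.954 km/s.
Transfer-orbit speed at r₂: v_a = √[μ(2/r₂ − 1/a_t)] = 5.0072 km/s.
Second burn Δv₂ = |v₂ − v_a| = 5.947 km/s.
Total Δv = Δv₁ + Δv₂ = 16.80 km/s.

Δv = 16800 m/s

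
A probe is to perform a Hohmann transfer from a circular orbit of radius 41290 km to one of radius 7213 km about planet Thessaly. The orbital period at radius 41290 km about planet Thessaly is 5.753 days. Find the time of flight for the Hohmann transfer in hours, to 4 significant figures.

From Kepler's third law T² = 4π²r³/μ at r = 41290 km, T = 5.753 days = 5.753 × 86400 s = 4.970592×10^5 s: μ = 4π²r³/T² = 11248.1 km³/s².
Semi-major axis of the transfer orbit: a_t = (41290 + 7213)/2 = 24251.5 km.
Transfer time t = π√(a_t³/μ) = π√((24251.5)³ / 11248.1) = 1.119×10^5 s.
Converting: 1.119×10^5 s ÷ 3600 s/hour = 31.08 hours.

t = 31.08 hours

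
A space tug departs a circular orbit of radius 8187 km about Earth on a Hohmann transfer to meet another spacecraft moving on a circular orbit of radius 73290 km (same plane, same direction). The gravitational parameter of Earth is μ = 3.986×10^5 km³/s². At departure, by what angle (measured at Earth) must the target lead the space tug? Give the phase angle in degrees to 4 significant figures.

Semi-major axis of the transfer orbit: a_t = (8187 + 73290)/2 = 40738.5 km.
Transfer time t = π√(a_t³/μ) = 40920 s.
The target's mean motion on its circular orbit is ω₂ = √(μ/r₂³) = 3.182×10^-5 rad/s.
Angle swept by the target during transfer: ω₂·t = 1.302 rad = 74.60°.
The space tug traverses 180° on the transfer ellipse, so the target must lead by 180° − 74.60° = 105.4°.

φ = 105.4°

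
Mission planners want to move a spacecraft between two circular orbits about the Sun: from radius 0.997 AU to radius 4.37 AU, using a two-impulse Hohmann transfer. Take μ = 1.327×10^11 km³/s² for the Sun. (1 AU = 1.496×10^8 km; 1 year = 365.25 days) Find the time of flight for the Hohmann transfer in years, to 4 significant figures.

t = 2.198 years

In km: r₁ = 0.997 × 1.496×10^8 = 1.491512×10^8 km; r₂ = 4.37 × 1.496×10^8 = 6.53752×10^8 km.
The Hohmann ellipse has a_t = (r₁ + r₂)/2 = 4.014516×10^8 km.
Transfer time t = π√(a_t³/μ) = π√((4.014516×10^8)³ / 1.327×10^11) = 6.937×10^7 s.
Converting: 6.937×10^7 s ÷ 3.15576×10^7 s/year (365.25 × 86400) = 2.198 years.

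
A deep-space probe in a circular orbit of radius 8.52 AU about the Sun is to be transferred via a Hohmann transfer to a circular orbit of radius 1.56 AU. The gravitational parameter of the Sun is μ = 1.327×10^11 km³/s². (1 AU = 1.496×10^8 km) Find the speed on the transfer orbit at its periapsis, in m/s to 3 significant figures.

In km: r₁ = 8.52 × 1.496×10^8 = 1.274592×10^9 km; r₂ = 1.56 × 1.496×10^8 = 2.33376×10^8 km.
Semi-major axis of the transfer orbit: a_t = (1.274592×10^9 + 2.33376×10^8)/2 = 7.53984×10^8 km.
The periapsis of the transfer ellipse is at r = 2.33376×10^8 km.
Vis-viva: v = √[μ(2/r − 1/a_t)] = √[1.327×10^11 × (2/2.33376×10^8 − 1/7.53984×10^8)] = 31.00 km/s.

v = 31000 m/s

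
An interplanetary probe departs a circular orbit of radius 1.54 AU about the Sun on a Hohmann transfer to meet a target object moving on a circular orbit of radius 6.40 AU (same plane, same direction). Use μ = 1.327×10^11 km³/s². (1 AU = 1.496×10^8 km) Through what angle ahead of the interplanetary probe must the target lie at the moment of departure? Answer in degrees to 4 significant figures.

φ = 92.06°

In km: r₁ = 1.54 × 1.496×10^8 = 2.30384×10^8 km; r₂ = 6.40 × 1.496×10^8 = 9.5744×10^8 km.
Semi-major axis of the transfer orbit: a_t = (2.30384×10^8 + 9.5744×10^8)/2 = 5.93912×10^8 km.
The half-period of the transfer ellipse is t = π√(a_t³/μ) = 1.2482×10^8 s.
The target's mean motion on its circular orbit is ω₂ = √(μ/r₂³) = 1.2296×10^-8 rad/s.
Angle swept by the target during transfer: ω₂·t = 1.5348 rad = 87.94°.
Arrival is 180° from departure on the ellipse, so φ = 180° − 87.94° = 92.06°.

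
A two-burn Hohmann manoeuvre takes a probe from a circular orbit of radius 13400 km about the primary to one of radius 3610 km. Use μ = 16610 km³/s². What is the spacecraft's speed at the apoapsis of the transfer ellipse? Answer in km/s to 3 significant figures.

v = 0.725 km/s

The Hohmann ellipse has a_t = (r₁ + r₂)/2 = 8505 km.
At apoapsis, r = 13400 km.
Vis-viva: v = √[μ(2/r − 1/a_t)] = √[16610 × (2/13400 − 1/8505)] = 0.7254 km/s.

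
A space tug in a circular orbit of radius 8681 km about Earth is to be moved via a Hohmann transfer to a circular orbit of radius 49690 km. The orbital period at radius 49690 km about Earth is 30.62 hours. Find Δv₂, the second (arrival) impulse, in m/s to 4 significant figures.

From Kepler's third law T² = 4π²r³/μ at r = 49690 km, T = 30.62 hours = 30.62 × 3600 s = 1.10232×10^5 s: μ = 4π²r³/T² = 3.98613×10^5 km³/s².
Transfer-ellipse semi-major axis a_t = (r₁ + r₂)/2 = (8681 + 49690)/2 = 29185.5 km.
On the circular orbit at r = 49690 km, v_c = √(μ/r) = 2.8323 km/s.
Vis-viva on the transfer ellipse at r = 49690 km gives v_t = √[μ(2/r − 1/a_t)] = 1.5447 km/s.
Δv₂ = |v_t − v_c| = |1.5447 − 2.8323| = 1.288 km/s.

Δv₂ = 1288 m/s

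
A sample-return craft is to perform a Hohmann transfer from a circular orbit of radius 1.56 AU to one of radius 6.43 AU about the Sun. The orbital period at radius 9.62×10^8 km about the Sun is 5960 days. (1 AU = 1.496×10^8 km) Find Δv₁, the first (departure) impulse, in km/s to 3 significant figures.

From Kepler's third law T² = 4π²r³/μ at r = 9.62×10^8 km, T = 5960 days = 5960 × 86400 s = 5.14944×10^8 s: μ = 4π²r³/T² = 1.32545×10^11 km³/s².
In km: r₁ = 1.56 × 1.496×10^8 = 2.33376×10^8 km; r₂ = 6.43 × 1.496×10^8 = 9.61928×10^8 km.
Transfer-ellipse semi-major axis a_t = (r₁ + r₂)/2 = (2.33376×10^8 + 9.61928×10^8)/2 = 5.97652×10^8 km.
Circular speed at r = 2.33376×10^8 km: v_c = √(μ/r) = 23.8317 km/s.
Transfer-orbit speed at the same r (vis-viva, a = a_t): v_t = √[μ(2/r − 1/a_t)] = 30.2344 km/s.
Δv₁ = |v_t − v_c| = |30.2344 − 23.8317| = 6.403 km/s.

Δv₁ = 6.40 km/s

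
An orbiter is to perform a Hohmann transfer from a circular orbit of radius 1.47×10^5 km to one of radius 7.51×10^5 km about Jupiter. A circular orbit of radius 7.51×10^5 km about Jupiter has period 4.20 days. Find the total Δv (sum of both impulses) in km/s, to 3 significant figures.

From Kepler's third law T² = 4π²r³/μ at r = 7.51×10^5 km, T = 4.20 days = 4.20 × 86400 s = 3.6288×10^5 s: μ = 4π²r³/T² = 1.26985×10^8 km³/s².
Transfer-ellipse semi-major axis a_t = (r₁ + r₂)/2 = (1.470×10^5 + 7.510×10^5)/2 = 4.490×10^5 km.
At r₁ the circular-orbit speed is v₁ = √(μ/r₁) = 29.39 km/s.
Transfer-orbit speed at r₁ (vis-viva equation): v_p = √[μ(2/r₁ − 1/a_t)] = 38.01 km/s.
First burn Δv₁ = |v_p − v₁| = 8.620 km/s.
Circular speed at r₂: v₂ = √(μ/r₂) = 13.003 km/s.
Transfer-orbit speed at r₂: v_a = √[μ(2/r₂ − 1/a_t)] = 7.4403 km/s.
Second burn Δv₂ = |v₂ − v_a| = 5.563 km/s.
Total Δv = Δv₁ + Δv₂ = 14.18 km/s.

Δv = 14.2 km/s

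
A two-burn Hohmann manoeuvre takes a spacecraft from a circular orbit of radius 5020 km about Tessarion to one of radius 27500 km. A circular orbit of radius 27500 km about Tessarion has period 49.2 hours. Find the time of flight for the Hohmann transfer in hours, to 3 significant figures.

t = 11.2 hours

From Kepler's third law T² = 4π²r³/μ at r = 27500 km, T = 49.2 hours = 49.2 × 3600 s = 1.7712×10^5 s: μ = 4π²r³/T² = 26171.1 km³/s².
Transfer-ellipse semi-major axis a_t = (r₁ + r₂)/2 = (5020 + 27500)/2 = 16260 km.
Transfer time t = π√(a_t³/μ) = π√((16260)³ / 26171.1) = 40260 s.
Converting: 40260 s ÷ 3600 s/hour = 11.2 hours.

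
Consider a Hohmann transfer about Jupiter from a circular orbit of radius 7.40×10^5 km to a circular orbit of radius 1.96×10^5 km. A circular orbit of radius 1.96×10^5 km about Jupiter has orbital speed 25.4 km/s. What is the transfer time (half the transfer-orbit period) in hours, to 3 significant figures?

t = 24.8 hours

From the circular-orbit relation v² = μ/r at r = 1.96×10^5 km: μ = v²r = (25.4)² × 1.96×10^5 = 1.26451×10^8 km³/s².
The Hohmann ellipse has a_t = (r₁ + r₂)/2 = 4.680×10^5 km.
Half the transfer-orbit period gives t = π√(a_t³/μ) = 89450 s.
Converting: 89450 s ÷ 3600 s/hour = 24.8 hours.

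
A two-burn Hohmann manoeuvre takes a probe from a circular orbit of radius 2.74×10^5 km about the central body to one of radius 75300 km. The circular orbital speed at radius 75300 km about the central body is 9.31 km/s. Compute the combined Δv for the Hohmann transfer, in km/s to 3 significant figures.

Δv = 4.03 km/s

From the circular-orbit relation v² = μ/r at r = 75300 km: μ = v²r = (9.31)² × 75300 = 6.52671×10^6 km³/s².
The Hohmann ellipse has a_t = (r₁ + r₂)/2 = 1.7465×10^5 km.
Circular speed at r₁: v₁ = √(μ/r₁) = √(6.52671×10^6/2.740×10^5) = 4.881 km/s.
On the transfer ellipse at r₁, vis-viva gives v_a = √[μ(2/r₁ − 1/a_t)] = 3.205 km/s.
First burn Δv₁ = |v_a − v₁| = 1.676 km/s.
At r₂, v₂ = √(μ/r₂) = 9.3100 km/s.
Transfer-orbit speed at r₂: v_p = √[μ(2/r₂ − 1/a_t)] = 11.661 km/s.
Second burn Δv₂ = |v₂ − v_p| = 2.351 km/s.
Δv = Δv₁ + Δv₂ = 1.676 + 2.351 = 4.027 km/s.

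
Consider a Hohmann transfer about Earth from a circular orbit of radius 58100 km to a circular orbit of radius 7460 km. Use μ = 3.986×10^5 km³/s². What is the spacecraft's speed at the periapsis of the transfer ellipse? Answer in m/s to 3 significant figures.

v = 9730 m/s

Semi-major axis of the transfer orbit: a_t = (58100 + 7460)/2 = 32780 km.
The periapsis of the transfer ellipse is at r = 7460 km.
Vis-viva: v = √[μ(2/r − 1/a_t)] = √[3.986×10^5 × (2/7460 − 1/32780)] = 9.732 km/s.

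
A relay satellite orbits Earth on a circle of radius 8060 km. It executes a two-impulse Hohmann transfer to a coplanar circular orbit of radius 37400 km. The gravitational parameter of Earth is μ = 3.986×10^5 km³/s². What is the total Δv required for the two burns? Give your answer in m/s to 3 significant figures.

Semi-major axis of the transfer orbit: a_t = (8060 + 37400)/2 = 22730 km.
At r₁ the circular-orbit speed is v₁ = √(μ/r₁) = 7.0324 km/s.
Transfer-orbit speed at r₁ (v² = μ(2/r − 1/a)): v_p = √[μ(2/r₁ − 1/a_t)] = 9.0206 km/s.
First burn Δv₁ = |v_p − v₁| = 1.988 km/s.
At r₂, v₂ = √(μ/r₂) = 3.265 km/s.
Transfer-orbit speed at r₂: v_a = √[μ(2/r₂ − 1/a_t)] = 1.944 km/s.
Second burn Δv₂ = |v₂ − v_a| = 1.321 km/s.
Δv = Δv₁ + Δv₂ = 1.988 + 1.321 = 3.309 km/s.

Δv = 3310 m/s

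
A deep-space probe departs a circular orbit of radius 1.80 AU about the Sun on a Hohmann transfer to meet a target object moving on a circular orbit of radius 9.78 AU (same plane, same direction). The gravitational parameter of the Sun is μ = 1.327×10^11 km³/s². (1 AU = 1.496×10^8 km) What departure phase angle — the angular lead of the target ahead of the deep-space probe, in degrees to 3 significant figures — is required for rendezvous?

In km: r₁ = 1.80 × 1.496×10^8 = 2.6928×10^8 km; r₂ = 9.78 × 1.496×10^8 = 1.463088×10^9 km.
Semi-major axis of the transfer orbit: a_t = (2.6928×10^8 + 1.463088×10^9)/2 = 8.66184×10^8 km.
Transfer time t = π√(a_t³/μ) = 2.199×10^8 s.
The target's mean motion on its circular orbit is ω₂ = √(μ/r₂³) = 6.509×10^-9 rad/s.
Angle swept by the target during transfer: ω₂·t = 1.431 rad = 81.99°.
Arrival is 180° from departure on the ellipse, so φ = 180° − 81.99° = 98.0°.

φ = 98.0°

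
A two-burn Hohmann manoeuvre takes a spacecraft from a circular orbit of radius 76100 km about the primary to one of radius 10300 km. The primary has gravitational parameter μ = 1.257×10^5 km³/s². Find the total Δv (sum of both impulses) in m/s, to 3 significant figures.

Δv = 1800 m/s

Transfer-ellipse semi-major axis a_t = (r₁ + r₂)/2 = (76100 + 10300)/2 = 43200 km.
Circular speed at r₁: v₁ = √(μ/r₁) = √(1.257×10^5/76100) = 1.28521 km/s.
On the transfer ellipse at r₁, vis-viva equation gives v_a = √[μ(2/r₁ − 1/a_t)] = 0.627555 km/s.
First burn Δv₁ = |v_a − v₁| = 0.6577 km/s.
Circular speed at r₂: v₂ = √(μ/r₂) = 3.4934 km/s.
Transfer-orbit speed at r₂: v_p = √[μ(2/r₂ − 1/a_t)] = 4.6366 km/s.
Second burn Δv₂ = |v₂ − v_p| = 1.143 km/s.
Total Δv = Δv₁ + Δv₂ = 1.801 km/s.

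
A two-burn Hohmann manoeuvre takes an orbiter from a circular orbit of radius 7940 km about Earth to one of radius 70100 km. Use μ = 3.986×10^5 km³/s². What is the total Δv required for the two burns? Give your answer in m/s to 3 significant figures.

Δv = 3720 m/s

Semi-major axis of the transfer orbit: a_t = (7940 + 70100)/2 = 39020 km.
Circular speed at r₁: v₁ = √(μ/r₁) = √(3.986×10^5/7940) = 7.0853 km/s.
Transfer-orbit speed at r₁ (v² = μ(2/r − 1/a)): v_p = √[μ(2/r₁ − 1/a_t)] = 9.4967 km/s.
First burn Δv₁ = |v_p − v₁| = 2.411 km/s.
At r₂, v₂ = √(μ/r₂) = 2.385 km/s.
Transfer-orbit speed at r₂: v_a = √[μ(2/r₂ − 1/a_t)] = 1.076 km/s.
Second burn Δv₂ = |v₂ − v_a| = 1.309 km/s.
Δv = Δv₁ + Δv₂ = 2.411 + 1.309 = 3.720 km/s.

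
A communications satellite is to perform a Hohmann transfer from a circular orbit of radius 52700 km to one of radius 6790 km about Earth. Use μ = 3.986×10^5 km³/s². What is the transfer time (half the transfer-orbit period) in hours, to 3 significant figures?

t = 7.09 hours

Semi-major axis of the transfer orbit: a_t = (52700 + 6790)/2 = 29745 km.
Half the transfer-orbit period gives t = π√(a_t³/μ) = 25530 s.
Converting: 25530 s ÷ 3600 s/hour = 7.09 hours.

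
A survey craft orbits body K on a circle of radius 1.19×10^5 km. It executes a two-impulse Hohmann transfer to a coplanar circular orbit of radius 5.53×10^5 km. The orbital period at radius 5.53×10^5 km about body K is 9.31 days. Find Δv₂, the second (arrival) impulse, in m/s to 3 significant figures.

From Kepler's third law T² = 4π²r³/μ at r = 5.53×10^5 km, T = 9.31 days = 9.31 × 86400 s = 8.04384×10^5 s: μ = 4π²r³/T² = 1.03183×10^7 km³/s².
Semi-major axis of the transfer orbit: a_t = (1.190×10^5 + 5.530×10^5)/2 = 3.360×10^5 km.
On the circular orbit at r = 5.530×10^5 km, v_c = √(μ/r) = 4.320 km/s.
Transfer-orbit speed at the same r (vis-viva, a = a_t): v_t = √[μ(2/r − 1/a_t)] = 2.571 km/s.
Δv₂ = |v_t − v_c| = |2.571 − 4.320| = 1.749 km/s.

Δv₂ = 1750 m/s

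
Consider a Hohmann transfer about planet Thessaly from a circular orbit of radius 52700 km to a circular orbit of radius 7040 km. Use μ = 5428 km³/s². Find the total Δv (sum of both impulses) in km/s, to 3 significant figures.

Δv = 0.453 km/s

The Hohmann ellipse has a_t = (r₁ + r₂)/2 = 29870 km.
At r₁ the circular-orbit speed is v₁ = √(μ/r₁) = 0.3209 km/s.
Transfer-orbit speed at r₁ (vis-viva): v_a = √[μ(2/r₁ − 1/a_t)] = 0.1558 km/s.
First burn Δv₁ = |v_a − v₁| = 0.1651 km/s.
Circular speed at r₂: v₂ = √(μ/r₂) = 0.878079 km/s.
Transfer-orbit speed at r₂: v_p = √[μ(2/r₂ − 1/a_t)] = 1.16633 km/s.
Second burn Δv₂ = |v₂ − v_p| = 0.2883 km/s.
Δv = Δv₁ + Δv₂ = 0.1651 + 0.2883 = 0.4534 km/s.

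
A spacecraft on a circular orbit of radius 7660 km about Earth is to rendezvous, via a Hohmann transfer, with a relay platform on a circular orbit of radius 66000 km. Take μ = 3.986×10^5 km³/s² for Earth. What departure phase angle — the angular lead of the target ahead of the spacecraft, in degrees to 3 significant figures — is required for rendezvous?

φ = 105°

Semi-major axis of the transfer orbit: a_t = (7660 + 66000)/2 = 36830 km.
Transfer time t = π√(a_t³/μ) = 35171 s.
Target angular speed ω₂ = √(μ/r₂³) = 3.7235×10^-5 rad/s.
Angle swept by the target during transfer: ω₂·t = 1.3096 rad = 75.03°.
The spacecraft traverses 180° on the transfer ellipse, so the target must lead by 180° − 75.03° = 105°.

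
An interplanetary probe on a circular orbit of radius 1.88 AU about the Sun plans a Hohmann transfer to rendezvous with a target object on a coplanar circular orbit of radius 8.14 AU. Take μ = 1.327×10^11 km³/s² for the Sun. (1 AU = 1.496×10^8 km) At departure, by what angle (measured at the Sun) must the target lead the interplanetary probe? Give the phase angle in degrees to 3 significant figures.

In km: r₁ = 1.88 × 1.496×10^8 = 2.81248×10^8 km; r₂ = 8.14 × 1.496×10^8 = 1.217744×10^9 km.
Transfer-ellipse semi-major axis a_t = (r₁ + r₂)/2 = (2.81248×10^8 + 1.217744×10^9)/2 = 7.49496×10^8 km.
The half-period of the transfer ellipse is t = π√(a_t³/μ) = 1.76957×10^8 s.
Target angular speed ω₂ = √(μ/r₂³) = 8.57238×10^-9 rad/s.
Angle swept by the target during transfer: ω₂·t = 1.5169 rad = 86.91°.
Arrival is 180° from departure on the ellipse, so φ = 180° − 86.91° = 93.1°.

φ = 93.1°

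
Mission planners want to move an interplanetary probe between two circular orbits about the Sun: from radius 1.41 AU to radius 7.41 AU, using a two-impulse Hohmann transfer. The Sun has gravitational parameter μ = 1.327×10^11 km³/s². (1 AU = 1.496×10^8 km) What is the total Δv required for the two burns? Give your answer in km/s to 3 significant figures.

In km: r₁ = 1.41 × 1.496×10^8 = 2.10936×10^8 km; r₂ = 7.41 × 1.496×10^8 = 1.108536×10^9 km.
Semi-major axis of the transfer orbit: a_t = (2.10936×10^8 + 1.108536×10^9)/2 = 6.59736×10^8 km.
Circular speed at r₁: v₁ = √(μ/r₁) = √(1.327×10^11/2.10936×10^8) = 25.0819 km/s.
Transfer-orbit speed at r₁ (vis-viva equation): v_p = √[μ(2/r₁ − 1/a_t)] = 32.5125 km/s.
First burn Δv₁ = |v_p − v₁| = 7.431 km/s.
At r₂, v₂ = √(μ/r₂) = 10.9411 km/s.
Transfer-orbit speed at r₂: v_a = √[μ(2/r₂ − 1/a_t)] = 6.18658 km/s.
Second burn Δv₂ = |v₂ − v_a| = 4.755 km/s.
Δv = Δv₁ + Δv₂ = 7.431 + 4.755 = 12.19 km/s.

Δv = 12.2 km/s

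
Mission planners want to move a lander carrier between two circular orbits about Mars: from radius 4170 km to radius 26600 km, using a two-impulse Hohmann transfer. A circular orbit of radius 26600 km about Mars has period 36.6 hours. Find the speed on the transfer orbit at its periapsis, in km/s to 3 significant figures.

From Kepler's third law T² = 4π²r³/μ at r = 26600 km, T = 36.6 hours = 36.6 × 3600 s = 1.3176×10^5 s: μ = 4π²r³/T² = 42799.4 km³/s².
The Hohmann ellipse has a_t = (r₁ + r₂)/2 = 15385 km.
At periapsis, r = 4170 km.
Applying v² = μ(2/r − 1/a_t): v = 4.213 km/s.

v = 4.21 km/s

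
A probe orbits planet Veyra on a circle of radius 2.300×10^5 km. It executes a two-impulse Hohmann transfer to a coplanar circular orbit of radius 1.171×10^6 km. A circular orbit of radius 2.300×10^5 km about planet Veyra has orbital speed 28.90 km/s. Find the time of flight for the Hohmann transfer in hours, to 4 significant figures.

t = 36.91 hours

From the circular-orbit relation v² = μ/r at r = 2.300×10^5 km: μ = v²r = (28.90)² × 2.300×10^5 = 1.92098×10^8 km³/s².
The Hohmann ellipse has a_t = (r₁ + r₂)/2 = 7.005×10^5 km.
Transfer time t = π√(a_t³/μ) = π√((7.005×10^5)³ / 1.92098×10^8) = 1.3289×10^5 s.
Converting: 1.3289×10^5 s ÷ 3600 s/hour = 36.91 hours.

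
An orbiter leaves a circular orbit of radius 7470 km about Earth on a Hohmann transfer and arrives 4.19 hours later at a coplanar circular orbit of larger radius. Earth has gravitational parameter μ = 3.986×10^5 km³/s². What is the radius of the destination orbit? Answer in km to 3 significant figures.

r₂ = 34400 km

Transfer time t = 4.19 hours = 15084 s, and t = π√(a_t³/μ).
So a_t = (μ t²/π²)^(1/3) = (3.986×10^5 × (15084)² / π²)^(1/3) = 20945 km.
Since a_t = (r₁ + r₂)/2, r₂ = 2a_t − r₁ = 2×20945 − 7470 = 34420 km.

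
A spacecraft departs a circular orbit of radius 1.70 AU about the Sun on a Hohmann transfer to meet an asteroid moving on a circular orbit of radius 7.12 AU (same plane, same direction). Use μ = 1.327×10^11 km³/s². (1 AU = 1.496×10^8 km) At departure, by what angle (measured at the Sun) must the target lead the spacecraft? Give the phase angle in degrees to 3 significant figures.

φ = 92.3°

In km: r₁ = 1.70 × 1.496×10^8 = 2.5432×10^8 km; r₂ = 7.12 × 1.496×10^8 = 1.065152×10^9 km.
Transfer-ellipse semi-major axis a_t = (r₁ + r₂)/2 = (2.5432×10^8 + 1.065152×10^9)/2 = 6.59736×10^8 km.
The half-period of the transfer ellipse is t = π√(a_t³/μ) = 1.4614×10^8 s.
Target angular speed ω₂ = √(μ/r₂³) = 1.0479×10^-8 rad/s.
Angle swept by the target during transfer: ω₂·t = 1.5314 rad = 87.74°.
Arrival is 180° from departure on the ellipse, so φ = 180° − 87.74° = 92.3°.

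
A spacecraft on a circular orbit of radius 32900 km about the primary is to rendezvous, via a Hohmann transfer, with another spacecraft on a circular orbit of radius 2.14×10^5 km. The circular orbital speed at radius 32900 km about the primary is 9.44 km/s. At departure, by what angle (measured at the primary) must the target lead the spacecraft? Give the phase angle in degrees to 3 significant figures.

From the circular-orbit relation v² = μ/r at r = 32900 km: μ = v²r = (9.44)² × 32900 = 2.93184×10^6 km³/s².
Transfer-ellipse semi-major axis a_t = (r₁ + r₂)/2 = (32900 + 2.140×10^5)/2 = 1.2345×10^5 km.
Transfer time t = π√(a_t³/μ) = 79582 s.
Target angular speed ω₂ = √(μ/r₂³) = 1.7296×10^-5 rad/s.
Angle swept by the target during transfer: ω₂·t = 1.3765 rad = 78.87°.
Arrival is 180° from departure on the ellipse, so φ = 180° − 78.87° = 101°.

φ = 101°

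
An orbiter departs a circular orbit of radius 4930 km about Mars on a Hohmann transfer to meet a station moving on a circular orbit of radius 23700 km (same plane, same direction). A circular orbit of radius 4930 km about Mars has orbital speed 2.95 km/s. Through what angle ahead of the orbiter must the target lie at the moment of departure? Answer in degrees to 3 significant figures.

From the circular-orbit relation v² = μ/r at r = 4930 km: μ = v²r = (2.95)² × 4930 = 42903.3 km³/s².
The Hohmann ellipse has a_t = (r₁ + r₂)/2 = 14315 km.
Transfer time t = π√(a_t³/μ) = 25977 s.
Target angular speed ω₂ = √(μ/r₂³) = 5.6771×10^-5 rad/s.
Angle swept by the target during transfer: ω₂·t = 1.47474 rad = 84.50°.
The orbiter traverses 180° on the transfer ellipse, so the target must lead by 180° − 84.50° = 95.5°.

φ = 95.5°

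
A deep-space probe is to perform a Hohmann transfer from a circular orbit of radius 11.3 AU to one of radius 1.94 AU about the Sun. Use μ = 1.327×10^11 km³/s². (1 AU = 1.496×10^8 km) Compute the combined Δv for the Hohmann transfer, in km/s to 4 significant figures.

Δv = 10.62 km/s

In km: r₁ = 11.3 × 1.496×10^8 = 1.69048×10^9 km; r₂ = 1.94 × 1.496×10^8 = 2.90224×10^8 km.
The Hohmann ellipse has a_t = (r₁ + r₂)/2 = 9.90352×10^8 km.
At r₁ the circular-orbit speed is v₁ = √(μ/r₁) = 8.860 km/s.
On the transfer ellipse at r₁, v² = μ(2/r − 1/a) gives v_a = √[μ(2/r₁ − 1/a_t)] = 4.796 km/s.
First burn Δv₁ = |v_a − v₁| = 4.064 km/s.
At r₂, v₂ = √(μ/r₂) = 21.383 km/s.
Transfer-orbit speed at r₂: v_p = √[μ(2/r₂ − 1/a_t)] = 27.937 km/s.
Second burn Δv₂ = |v₂ − v_p| = 6.554 km/s.
Total Δv = Δv₁ + Δv₂ = 10.62 km/s.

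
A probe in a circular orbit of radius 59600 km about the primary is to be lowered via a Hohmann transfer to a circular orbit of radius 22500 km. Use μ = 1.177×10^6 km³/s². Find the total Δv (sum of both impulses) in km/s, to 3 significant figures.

Semi-major axis of the transfer orbit: a_t = (59600 + 22500)/2 = 41050 km.
Circular speed at r₁: v₁ = √(μ/r₁) = √(1.177×10^6/59600) = 4.444 km/s.
Transfer-orbit speed at r₁ (vis-viva): v_a = √[μ(2/r₁ − 1/a_t)] = 3.290 km/s.
First burn Δv₁ = |v_a − v₁| = 1.154 km/s.
At r₂, v₂ = √(μ/r₂) = 7.233 km/s.
Transfer-orbit speed at r₂: v_p = √[μ(2/r₂ − 1/a_t)] = 8.715 km/s.
Second burn Δv₂ = |v₂ − v_p| = 1.482 km/s.
Δv = Δv₁ + Δv₂ = 1.154 + 1.482 = 2.636 km/s.

Δv = 2.64 km/s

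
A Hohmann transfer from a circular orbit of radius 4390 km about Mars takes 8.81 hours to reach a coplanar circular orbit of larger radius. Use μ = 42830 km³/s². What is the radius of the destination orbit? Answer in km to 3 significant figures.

r₂ = 28300 km

Transfer time t = 8.81 hours = 31716 s, and t = π√(a_t³/μ).
So a_t = (μ t²/π²)^(1/3) = (42830 × (31716)² / π²)^(1/3) = 16343 km.
Since a_t = (r₁ + r₂)/2, r₂ = 2a_t − r₁ = 2×16343 − 4390 = 28296 km.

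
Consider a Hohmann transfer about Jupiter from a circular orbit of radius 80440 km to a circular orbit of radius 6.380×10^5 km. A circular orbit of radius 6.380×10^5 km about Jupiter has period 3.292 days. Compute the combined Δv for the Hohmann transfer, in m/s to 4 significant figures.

From Kepler's third law T² = 4π²r³/μ at r = 6.380×10^5 km, T = 3.292 days = 3.292 × 86400 s = 2.844288×10^5 s: μ = 4π²r³/T² = 1.26729×10^8 km³/s².
Transfer-ellipse semi-major axis a_t = (r₁ + r₂)/2 = (80440 + 6.380×10^5)/2 = 3.5922×10^5 km.
At r₁ the circular-orbit speed is v₁ = √(μ/r₁) = 39.69 km/s.
On the transfer ellipse at r₁, v² = μ(2/r − 1/a) gives v_p = √[μ(2/r₁ − 1/a_t)] = 52.90 km/s.
First burn Δv₁ = |v_p − v₁| = 13.21 km/s.
Circular speed at r₂: v₂ = √(μ/r₂) = 14.0938 km/s.
Transfer-orbit speed at r₂: v_a = √[μ(2/r₂ − 1/a_t)] = 6.66934 km/s.
Second burn Δv₂ = |v₂ − v_a| = 7.424 km/s.
Total Δv = Δv₁ + Δv₂ = 20.63 km/s.

Δv = 20630 m/s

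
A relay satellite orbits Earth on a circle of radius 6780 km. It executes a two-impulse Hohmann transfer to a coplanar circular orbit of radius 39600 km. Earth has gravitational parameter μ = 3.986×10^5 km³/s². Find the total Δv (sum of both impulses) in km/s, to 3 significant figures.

Δv = 3.81 km/s

Transfer-ellipse semi-major axis a_t = (r₁ + r₂)/2 = (6780 + 39600)/2 = 23190 km.
At r₁ the circular-orbit speed is v₁ = √(μ/r₁) = 7.668 km/s.
Transfer-orbit speed at r₁ (v² = μ(2/r − 1/a)): v_p = √[μ(2/r₁ − 1/a_t)] = 10.02 km/s.
First burn Δv₁ = |v_p − v₁| = 2.352 km/s.
At r₂, v₂ = √(μ/r₂) = 3.1726 km/s.
Transfer-orbit speed at r₂: v_a = √[μ(2/r₂ − 1/a_t)] = 1.7155 km/s.
Second burn Δv₂ = |v₂ − v_a| = 1.457 km/s.
Total Δv = Δv₁ + Δv₂ = 3.809 km/s.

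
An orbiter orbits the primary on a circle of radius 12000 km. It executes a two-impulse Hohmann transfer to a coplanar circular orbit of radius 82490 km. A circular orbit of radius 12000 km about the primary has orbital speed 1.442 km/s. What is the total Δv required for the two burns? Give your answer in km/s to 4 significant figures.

Δv = 0.7362 km/s

From the circular-orbit relation v² = μ/r at r = 12000 km: μ = v²r = (1.442)² × 12000 = 24952.4 km³/s².
The Hohmann ellipse has a_t = (r₁ + r₂)/2 = 47245 km.
At r₁ the circular-orbit speed is v₁ = √(μ/r₁) = 1.4420 km/s.
On the transfer ellipse at r₁, vis-viva gives v_p = √[μ(2/r₁ − 1/a_t)] = 1.9054 km/s.
First burn Δv₁ = |v_p − v₁| = 0.4634 km/s.
Circular speed at r₂: v₂ = √(μ/r₂) = 0.5500 km/s.
Transfer-orbit speed at r₂: v_a = √[μ(2/r₂ − 1/a_t)] = 0.2772 km/s.
Second burn Δv₂ = |v₂ − v_a| = 0.2728 km/s.
Total Δv = Δv₁ + Δv₂ = 0.7362 km/s.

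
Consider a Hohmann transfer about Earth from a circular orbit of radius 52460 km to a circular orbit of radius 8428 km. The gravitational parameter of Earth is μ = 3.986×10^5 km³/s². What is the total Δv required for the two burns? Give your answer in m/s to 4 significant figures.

The Hohmann ellipse has a_t = (r₁ + r₂)/2 = 30444 km.
At r₁ the circular-orbit speed is v₁ = √(μ/r₁) = 2.7565 km/s.
On the transfer ellipse at r₁, vis-viva gives v_a = √[μ(2/r₁ − 1/a_t)] = 1.4503 km/s.
First burn Δv₁ = |v_a − v₁| = 1.3062 km/s.
At r₂, v₂ = √(μ/r₂) = 6.8771 km/s.
Transfer-orbit speed at r₂: v_p = √[μ(2/r₂ − 1/a_t)] = 9.0275 km/s.
Second burn Δv₂ = |v₂ − v_p| = 2.1504 km/s.
Δv = Δv₁ + Δv₂ = 1.3062 + 2.1504 = 3.457 km/s.

Δv = 3457 m/s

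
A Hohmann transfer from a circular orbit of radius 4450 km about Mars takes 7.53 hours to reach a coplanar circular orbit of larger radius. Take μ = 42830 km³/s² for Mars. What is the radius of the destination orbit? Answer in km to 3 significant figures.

Transfer time t = 7.53 hours = 27108 s, and t = π√(a_t³/μ).
So a_t = (μ t²/π²)^(1/3) = (42830 × (27108)² / π²)^(1/3) = 14719 km.
Since a_t = (r₁ + r₂)/2, r₂ = 2a_t − r₁ = 2×14719 − 4450 = 24988 km.

r₂ = 25000 km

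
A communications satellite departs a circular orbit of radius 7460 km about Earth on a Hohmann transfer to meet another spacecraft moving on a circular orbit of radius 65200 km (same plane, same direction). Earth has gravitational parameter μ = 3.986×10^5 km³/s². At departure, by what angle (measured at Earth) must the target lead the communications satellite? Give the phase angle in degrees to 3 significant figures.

Semi-major axis of the transfer orbit: a_t = (7460 + 65200)/2 = 36330 km.
The half-period of the transfer ellipse is t = π√(a_t³/μ) = 34460 s.
The target's mean motion on its circular orbit is ω₂ = √(μ/r₂³) = 3.792×10^-5 rad/s.
Angle swept by the target during transfer: ω₂·t = 1.3067 rad = 74.87°.
The communications satellite traverses 180° on the transfer ellipse, so the target must lead by 180° − 74.87° = 105°.

φ = 105°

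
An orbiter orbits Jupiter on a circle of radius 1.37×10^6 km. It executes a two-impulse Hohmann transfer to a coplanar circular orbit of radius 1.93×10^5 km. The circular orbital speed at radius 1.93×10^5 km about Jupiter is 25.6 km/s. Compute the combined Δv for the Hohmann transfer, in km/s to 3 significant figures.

From the circular-orbit relation v² = μ/r at r = 1.93×10^5 km: μ = v²r = (25.6)² × 1.93×10^5 = 1.26484×10^8 km³/s².
Semi-major axis of the transfer orbit: a_t = (1.370×10^6 + 1.930×10^5)/2 = 7.815×10^5 km.
Circular speed at r₁: v₁ = √(μ/r₁) = √(1.26484×10^8/1.370×10^6) = 9.609 km/s.
Transfer-orbit speed at r₁ (vis-viva equation): v_a = √[μ(2/r₁ − 1/a_t)] = 4.775 km/s.
First burn Δv₁ = |v_a − v₁| = 4.834 km/s.
At r₂, v₂ = √(μ/r₂) = 25.600 km/s.
Transfer-orbit speed at r₂: v_p = √[μ(2/r₂ − 1/a_t)] = 33.895 km/s.
Second burn Δv₂ = |v₂ − v_p| = 8.295 km/s.
Total Δv = Δv₁ + Δv₂ = 13.13 km/s.

Δv = 13.1 km/s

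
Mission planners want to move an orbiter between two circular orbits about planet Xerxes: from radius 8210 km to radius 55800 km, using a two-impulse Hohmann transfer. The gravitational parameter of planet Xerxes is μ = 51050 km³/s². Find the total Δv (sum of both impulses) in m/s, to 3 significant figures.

Δv = 1270 m/s

The Hohmann ellipse has a_t = (r₁ + r₂)/2 = 32005 km.
Circular speed at r₁: v₁ = √(μ/r₁) = √(51050/8210) = 2.494 km/s.
On the transfer ellipse at r₁, vis-viva gives v_p = √[μ(2/r₁ − 1/a_t)] = 3.293 km/s.
First burn Δv₁ = |v_p − v₁| = 0.7990 km/s.
Circular speed at r₂: v₂ = √(μ/r₂) = 0.956491 km/s.
Transfer-orbit speed at r₂: v_a = √[μ(2/r₂ − 1/a_t)] = 0.484444 km/s.
Second burn Δv₂ = |v₂ − v_a| = 0.4720 km/s.
Total Δv = Δv₁ + Δv₂ = 1.271 km/s.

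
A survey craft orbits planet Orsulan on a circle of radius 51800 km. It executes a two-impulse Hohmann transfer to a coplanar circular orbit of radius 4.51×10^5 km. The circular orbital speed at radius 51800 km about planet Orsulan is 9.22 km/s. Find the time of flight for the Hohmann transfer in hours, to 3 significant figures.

t = 52.4 hours

From the circular-orbit relation v² = μ/r at r = 51800 km: μ = v²r = (9.22)² × 51800 = 4.40344×10^6 km³/s².
The Hohmann ellipse has a_t = (r₁ + r₂)/2 = 2.514×10^5 km.
Transfer time t = π√(a_t³/μ) = π√((2.514×10^5)³ / 4.40344×10^6) = 1.887×10^5 s.
Converting: 1.887×10^5 s ÷ 3600 s/hour = 52.4 hours.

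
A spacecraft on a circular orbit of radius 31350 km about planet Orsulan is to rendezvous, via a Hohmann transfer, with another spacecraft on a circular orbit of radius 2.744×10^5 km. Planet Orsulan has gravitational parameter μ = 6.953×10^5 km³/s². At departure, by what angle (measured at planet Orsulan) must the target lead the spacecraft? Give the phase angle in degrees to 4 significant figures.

Semi-major axis of the transfer orbit: a_t = (31350 + 2.744×10^5)/2 = 1.52875×10^5 km.
The half-period of the transfer ellipse is t = π√(a_t³/μ) = 2.2520×10^5 s.
Target angular speed ω₂ = √(μ/r₂³) = 5.8011×10^-6 rad/s.
Angle swept by the target during transfer: ω₂·t = 1.30641 rad = 74.852°.
Arrival is 180° from departure on the ellipse, so φ = 180° − 74.852° = 105.1°.

φ = 105.1°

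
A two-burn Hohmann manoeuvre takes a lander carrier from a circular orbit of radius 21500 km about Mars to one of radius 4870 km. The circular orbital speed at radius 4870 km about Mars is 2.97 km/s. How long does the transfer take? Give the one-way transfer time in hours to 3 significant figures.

t = 6.37 hours

From the circular-orbit relation v² = μ/r at r = 4870 km: μ = v²r = (2.97)² × 4870 = 42957.8 km³/s².
Transfer-ellipse semi-major axis a_t = (r₁ + r₂)/2 = (21500 + 4870)/2 = 13185 km.
Half the transfer-orbit period gives t = π√(a_t³/μ) = 22948 s.
Converting: 22948 s ÷ 3600 s/hour = 6.37 hours.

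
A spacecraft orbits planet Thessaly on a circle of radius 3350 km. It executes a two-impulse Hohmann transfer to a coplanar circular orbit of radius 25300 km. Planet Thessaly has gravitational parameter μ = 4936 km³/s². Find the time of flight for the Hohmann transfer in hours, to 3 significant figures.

Transfer-ellipse semi-major axis a_t = (r₁ + r₂)/2 = (3350 + 25300)/2 = 14325 km.
Transfer time t = π√(a_t³/μ) = π√((14325)³ / 4936) = 76670 s.
Converting: 76670 s ÷ 3600 s/hour = 21.3 hours.

t = 21.3 hours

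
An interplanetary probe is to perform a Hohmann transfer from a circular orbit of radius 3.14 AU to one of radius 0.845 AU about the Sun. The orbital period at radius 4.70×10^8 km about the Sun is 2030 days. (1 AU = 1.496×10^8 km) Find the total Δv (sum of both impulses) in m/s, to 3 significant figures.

From Kepler's third law T² = 4π²r³/μ at r = 4.70×10^8 km, T = 2030 days = 2030 × 86400 s = 1.75392×10^8 s: μ = 4π²r³/T² = 1.33240×10^11 km³/s².
In km: r₁ = 3.14 × 1.496×10^8 = 4.69744×10^8 km; r₂ = 0.845 × 1.496×10^8 = 1.26412×10^8 km.
Transfer-ellipse semi-major axis a_t = (r₁ + r₂)/2 = (4.69744×10^8 + 1.26412×10^8)/2 = 2.98078×10^8 km.
Circular speed at r₁: v₁ = √(μ/r₁) = √(1.33240×10^11/4.69744×10^8) = 16.842 km/s.
Transfer-orbit speed at r₁ (vis-viva): v_a = √[μ(2/r₁ − 1/a_t)] = 10.968 km/s.
First burn Δv₁ = |v_a − v₁| = 5.874 km/s.
Circular speed at r₂: v₂ = √(μ/r₂) = 32.47 km/s.
Transfer-orbit speed at r₂: v_p = √[μ(2/r₂ − 1/a_t)] = 40.76 km/s.
Second burn Δv₂ = |v₂ − v_p| = 8.290 km/s.
Δv = Δv₁ + Δv₂ = 5.874 + 8.290 = 14.16 km/s.

Δv = 14200 m/s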